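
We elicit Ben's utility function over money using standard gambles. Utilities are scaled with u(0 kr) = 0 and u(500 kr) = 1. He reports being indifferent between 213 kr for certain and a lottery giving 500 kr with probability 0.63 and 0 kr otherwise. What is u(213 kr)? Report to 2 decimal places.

0.63

By the standard-gamble method, u(213 kr) is just the indifference probability on the best outcome: 0.63.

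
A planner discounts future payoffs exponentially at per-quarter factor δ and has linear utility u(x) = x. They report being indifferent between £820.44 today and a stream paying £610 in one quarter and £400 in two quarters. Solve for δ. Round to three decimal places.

The stream is worth 610δ + 400δ² today, so 610δ + 400δ² = 820.44.
That is, 400δ² + 610δ − 820.44 = 0, a quadratic in δ.
δ = (−610 + √(610² + 4·400·820.44)) / (2·400) = (−610 + √1684804.00) / 800 ≈ 0.860.

δ ≈ 0.860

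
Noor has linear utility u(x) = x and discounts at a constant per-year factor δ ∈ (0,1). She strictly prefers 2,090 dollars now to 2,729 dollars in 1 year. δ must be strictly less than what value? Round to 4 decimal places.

δ < 0.7658

The preference means 2090 > δ·2729.
So δ < 2090/2729 = 0.76585.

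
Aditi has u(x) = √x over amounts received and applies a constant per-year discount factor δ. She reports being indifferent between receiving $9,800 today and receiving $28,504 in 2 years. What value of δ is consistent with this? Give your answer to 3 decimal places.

Indifference means u(9800) = δ^2 · u(28504), so δ^2 = u(9800)/u(28504).
With u(x) = √x: δ^2 = √9800/√28504 = √(9800/28504) = 0.58635.
So δ = 0.58635^(1/2) ≈ 0.766.

δ ≈ 0.766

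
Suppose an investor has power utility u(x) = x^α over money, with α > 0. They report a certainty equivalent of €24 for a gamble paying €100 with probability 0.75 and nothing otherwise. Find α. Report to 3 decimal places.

α ≈ 0.202

EU(lottery) = 0.75·100^α + 0.25·0 = 0.75·100^α.
Indifference: 24^α = 0.75·100^α, so (24/100)^α = 0.75.
α = ln(0.75) / ln(24/100) = -0.287682/-1.427116 ≈ 0.202.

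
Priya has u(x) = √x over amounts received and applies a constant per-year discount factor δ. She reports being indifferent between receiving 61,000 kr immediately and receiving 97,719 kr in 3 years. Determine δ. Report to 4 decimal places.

The payoff in 3 years is discounted by δ^3, so u(61000) = δ^3·u(97719) and δ^3 = u(61000)/u(97719).
With u(x) = √x: δ^3 = √61000/√97719 = √(61000/97719) = 0.79009.
Taking the cube root: δ = 0.79009^(1/3) ≈ 0.9245.

δ ≈ 0.9245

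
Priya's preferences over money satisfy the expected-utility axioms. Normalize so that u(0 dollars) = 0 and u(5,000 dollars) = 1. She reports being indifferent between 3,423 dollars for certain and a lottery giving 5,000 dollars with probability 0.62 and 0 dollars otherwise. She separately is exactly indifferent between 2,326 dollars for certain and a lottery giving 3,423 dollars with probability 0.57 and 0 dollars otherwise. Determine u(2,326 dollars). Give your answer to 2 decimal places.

From the first indifference, u(3,423 dollars) = 0.62·u(5,000 dollars) + 0.38·u(0 dollars) = 0.62·1 + 0.38·0 = 0.62.
The second indifference gives u(2,326 dollars) = 0.57·u(3,423 dollars) + 0.43·u(0 dollars) = 0.57·0.62 + 0.43·0.00 = 0.3534.

0.35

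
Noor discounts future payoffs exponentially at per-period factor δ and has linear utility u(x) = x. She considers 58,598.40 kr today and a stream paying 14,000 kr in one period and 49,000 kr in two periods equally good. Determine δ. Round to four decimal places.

The stream is worth 14000δ + 49000δ² today, so 14000δ + 49000δ² = 58598.40.
Rearranged: 49000δ² + 14000δ − 58598.40 = 0.
δ = (−14000 + √(14000² + 4·49000·58598.40)) / (2·49000) = (−14000 + √11681286400.00) / 98000 ≈ 0.9600.

δ ≈ 0.9600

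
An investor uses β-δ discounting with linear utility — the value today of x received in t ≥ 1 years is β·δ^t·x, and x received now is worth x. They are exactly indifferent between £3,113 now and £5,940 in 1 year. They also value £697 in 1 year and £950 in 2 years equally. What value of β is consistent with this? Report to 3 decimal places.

β ≈ 0.714

From the later pair, β·δ^1·697 = β·δ^2·950; dividing through, δ = 697/950 = 0.73368.
Substituting δ into 3113 = β·δ·5940: β = 3113/(4358.084) ≈ 0.714.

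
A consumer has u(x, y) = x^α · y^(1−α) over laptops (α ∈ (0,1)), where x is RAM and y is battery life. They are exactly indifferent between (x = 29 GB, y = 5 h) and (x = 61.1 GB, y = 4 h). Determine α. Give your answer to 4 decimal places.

α ≈ 0.2304

Set the two utilities equal: 29^α·5^(1−α) = 61.1^α·4^(1−α).
(29/61.1)^α = (4/5)^(1−α); take logs: α·ln(29/61.1) = (1−α)·ln(4/5), i.e. α·-0.7452160 = (1−α)·-0.2231436.
With A = -0.7452160 and B = -0.2231436: α·A = (1−α)·B, so α = B/(A+B) = -0.2231436/-0.9683596 ≈ 0.2304.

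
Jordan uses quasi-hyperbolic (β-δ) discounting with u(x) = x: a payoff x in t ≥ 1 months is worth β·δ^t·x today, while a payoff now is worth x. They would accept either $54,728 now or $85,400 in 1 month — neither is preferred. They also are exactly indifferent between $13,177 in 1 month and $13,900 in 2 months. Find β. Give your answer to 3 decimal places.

From the later pair, β·δ^1·13177 = β·δ^2·13900; dividing through, δ = 13177/13900 = 0.94799.
Substituting δ into 54728 = β·δ·85400: β = 54728/(80957.971) ≈ 0.676.

β ≈ 0.676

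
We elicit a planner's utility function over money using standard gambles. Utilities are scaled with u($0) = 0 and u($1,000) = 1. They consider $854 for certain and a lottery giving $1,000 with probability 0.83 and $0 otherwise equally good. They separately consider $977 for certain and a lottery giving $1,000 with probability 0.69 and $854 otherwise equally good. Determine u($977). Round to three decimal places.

0.947

First, u($854) = 0.83·u($1,000) + 0.17·u($0) = 0.83.
Chaining: u($977) = 0.69·1.00 + 0.31·0.83 = 0.9473.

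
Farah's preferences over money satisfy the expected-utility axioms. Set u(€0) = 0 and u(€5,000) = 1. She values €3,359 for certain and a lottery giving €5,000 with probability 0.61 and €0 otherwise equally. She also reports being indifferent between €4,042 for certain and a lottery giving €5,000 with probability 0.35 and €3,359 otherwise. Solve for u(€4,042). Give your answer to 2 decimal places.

0.75

The first gamble pins u(€3,359): it must equal 0.61·1 + 0.39·0 = 0.61.
The second indifference gives u(€4,042) = 0.35·u(€5,000) + 0.65·u(€3,359) = 0.35·1.00 + 0.65·0.61 = 0.7465.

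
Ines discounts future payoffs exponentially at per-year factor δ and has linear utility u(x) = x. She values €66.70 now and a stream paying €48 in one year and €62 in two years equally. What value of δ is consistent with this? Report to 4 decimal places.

Present value of the stream is 48·δ + 62·δ². Indifference gives 48δ + 62δ² = 66.70.
Rearranged: 62δ² + 48δ − 66.70 = 0.
δ = (−48 + √(48² + 4·62·66.70)) / (2·62) = (−48 + √18845.60) / 124 ≈ 0.7200.

δ ≈ 0.7200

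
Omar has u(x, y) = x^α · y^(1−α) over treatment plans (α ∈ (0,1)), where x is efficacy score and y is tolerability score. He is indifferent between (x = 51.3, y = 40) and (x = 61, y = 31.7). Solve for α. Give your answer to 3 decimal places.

α ≈ 0.573

Set the two utilities equal: 51.3^α·40^(1−α) = 61^α·31.7^(1−α).
(51.3/61)^α = (31.7/40)^(1−α); take logs: α·ln(51.3/61) = (1−α)·ln(31.7/40), i.e. α·-0.173183 = (1−α)·-0.232563.
So α/(1−α) = (-0.232563)/(-0.173183) = 1.342874, and α = 1.342874/2.342874 ≈ 0.573.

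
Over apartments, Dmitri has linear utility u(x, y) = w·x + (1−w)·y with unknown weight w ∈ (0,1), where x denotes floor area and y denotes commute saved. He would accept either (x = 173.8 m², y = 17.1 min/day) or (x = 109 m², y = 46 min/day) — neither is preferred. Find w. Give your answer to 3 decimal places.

Equating utilities: w·173.8 + (1−w)·17.1 = w·109 + (1−w)·46.
Rearranging, 64.8·w − 28.9·(1−w) = 0.
So w/(1−w) = 28.9/64.8 = 0.4460, giving w = 28.9/(64.8+28.9) = 0.308.

w = 0.308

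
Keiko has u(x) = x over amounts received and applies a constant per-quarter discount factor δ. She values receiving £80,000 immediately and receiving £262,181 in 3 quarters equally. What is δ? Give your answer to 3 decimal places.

δ ≈ 0.673

Indifference means u(80000) = δ^3 · u(262181), so δ^3 = u(80000)/u(262181).
With u(x) = x: δ^3 = 80000/262181 = 0.30513.
Taking the cube root: δ = 0.30513^(1/3) ≈ 0.673.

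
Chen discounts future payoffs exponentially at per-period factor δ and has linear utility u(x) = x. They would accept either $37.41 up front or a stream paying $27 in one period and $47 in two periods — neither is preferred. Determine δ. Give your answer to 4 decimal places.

δ ≈ 0.6500

The stream is worth 27δ + 47δ² today, so 27δ + 47δ² = 37.41.
So 47δ² + 27δ − 37.41 = 0.
The positive root is δ = [−27 + √(27² + 4·47·37.41)] / (2·47) = (−27 + 88.103)/94 ≈ 0.6500.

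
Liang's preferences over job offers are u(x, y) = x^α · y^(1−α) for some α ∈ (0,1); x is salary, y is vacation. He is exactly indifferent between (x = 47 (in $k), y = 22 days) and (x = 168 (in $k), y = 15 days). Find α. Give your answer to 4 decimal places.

α ≈ 0.2312

Set the two utilities equal: 47^α·22^(1−α) = 168^α·15^(1−α).
(47/168)^α = (15/22)^(1−α); take logs: α·ln(47/168) = (1−α)·ln(15/22), i.e. α·-1.2738164 = (1−α)·-0.3829923.
So α/(1−α) = (-0.3829923)/(-1.2738164) = 0.3006652, and α = 0.3006652/1.3006652 ≈ 0.2312.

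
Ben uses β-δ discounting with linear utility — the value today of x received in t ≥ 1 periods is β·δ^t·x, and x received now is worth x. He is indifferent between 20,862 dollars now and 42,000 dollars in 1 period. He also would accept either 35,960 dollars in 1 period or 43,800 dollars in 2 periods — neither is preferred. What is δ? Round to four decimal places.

From the later pair, β·δ^1·35960 = β·δ^2·43800; dividing through, δ = 35960/43800 = 0.82100.

δ ≈ 0.8210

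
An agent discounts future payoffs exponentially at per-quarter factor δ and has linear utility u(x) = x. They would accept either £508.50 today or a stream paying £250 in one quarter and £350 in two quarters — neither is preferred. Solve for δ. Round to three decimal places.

Present value of the stream is 250·δ + 350·δ². Indifference gives 250δ + 350δ² = 508.50.
So 350δ² + 250δ − 508.50 = 0.
By the quadratic formula (taking the positive root), δ = (−250 + √774400.00) / 700 ≈ 0.900.

δ ≈ 0.900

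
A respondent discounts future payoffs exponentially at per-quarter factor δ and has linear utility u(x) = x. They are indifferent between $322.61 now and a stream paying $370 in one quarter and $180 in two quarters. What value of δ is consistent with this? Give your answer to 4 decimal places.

Present value of the stream is 370·δ + 180·δ². Indifference gives 370δ + 180δ² = 322.61.
So 180δ² + 370δ − 322.61 = 0.
By the quadratic formula (taking the positive root), δ = (−370 + √369179.20) / 360 ≈ 0.6600.

δ ≈ 0.6600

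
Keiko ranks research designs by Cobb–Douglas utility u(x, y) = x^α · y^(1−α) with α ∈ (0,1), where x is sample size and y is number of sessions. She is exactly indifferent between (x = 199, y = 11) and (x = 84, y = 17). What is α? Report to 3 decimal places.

The Cobb–Douglas utilities coincide, so 199^α·11^(1−α) = 84^α·17^(1−α).
Taking logs: α·ln 199 + (1−α)·ln 11 = α·ln 84 + (1−α)·ln 17, i.e. α·0.862488 = (1−α)·0.435318.
With A = 0.862488 and B = 0.435318: α·A = (1−α)·B, so α = B/(A+B) = 0.435318/1.297806 ≈ 0.335.

α ≈ 0.335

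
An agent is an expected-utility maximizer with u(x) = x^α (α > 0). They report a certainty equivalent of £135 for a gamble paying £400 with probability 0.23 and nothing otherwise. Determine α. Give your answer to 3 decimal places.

α ≈ 1.353

The lottery's expected utility is 0.23·u(400) + 0.77·u(0) = 0.23·400^α (since u(0) = 0 for α > 0).
Equating: 135^α = 0.23·400^α, i.e. 0.3375^α = 0.23.
Take logs: α = ln 0.23 / ln(135/400) ≈ 1.35306.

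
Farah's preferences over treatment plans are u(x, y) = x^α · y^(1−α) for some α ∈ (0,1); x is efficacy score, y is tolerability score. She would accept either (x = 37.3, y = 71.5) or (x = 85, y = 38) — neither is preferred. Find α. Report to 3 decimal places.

Set the two utilities equal: 37.3^α·71.5^(1−α) = 85^α·38^(1−α).
Taking logs: α·ln 37.3 + (1−α)·ln 71.5 = α·ln 85 + (1−α)·ln 38, i.e. α·-0.823658 = (1−α)·-0.632111.
Thus α·(-1.455769) = -0.632111, so α = -0.632111/-1.455769 ≈ 0.434.

α ≈ 0.434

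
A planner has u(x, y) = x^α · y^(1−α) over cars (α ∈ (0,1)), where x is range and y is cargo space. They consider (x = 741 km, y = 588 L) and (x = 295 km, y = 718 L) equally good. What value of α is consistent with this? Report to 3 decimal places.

α ≈ 0.178

The Cobb–Douglas utilities coincide, so 741^α·588^(1−α) = 295^α·718^(1−α).
Rearrange to (741/295)^α = (718/588)^(1−α) and take logs: α·0.921025 = (1−α)·0.199743.
So α/(1−α) = (0.199743)/(0.921025) = 0.216870, and α = 0.216870/1.216870 ≈ 0.178.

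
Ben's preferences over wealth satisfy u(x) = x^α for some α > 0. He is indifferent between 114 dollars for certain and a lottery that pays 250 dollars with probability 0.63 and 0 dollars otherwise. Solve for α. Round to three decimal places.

α ≈ 0.588

Since u(0) = 0, the lottery's EU is 0.63·250^α.
Equating: 114^α = 0.63·250^α, i.e. 0.4560^α = 0.63.
Taking logs: α·ln(114/250) = ln(0.63), so α = -0.462035 / -0.785262 ≈ 0.588.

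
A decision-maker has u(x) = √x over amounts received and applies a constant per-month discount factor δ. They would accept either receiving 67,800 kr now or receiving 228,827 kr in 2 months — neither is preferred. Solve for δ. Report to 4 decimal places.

δ ≈ 0.7378

Indifference means u(67800) = δ^2 · u(228827), so δ^2 = u(67800)/u(228827).
Since u(x) = √x, δ^2 = √(67800/228827) = 0.54433.
So δ = 0.54433^(1/2) ≈ 0.7378.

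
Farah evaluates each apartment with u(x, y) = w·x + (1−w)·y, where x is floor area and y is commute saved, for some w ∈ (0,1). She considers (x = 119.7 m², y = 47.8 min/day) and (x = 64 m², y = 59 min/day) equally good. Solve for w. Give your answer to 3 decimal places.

u(119.7,47.8) = u(64,59) means w·119.7 + (1−w)·47.8 = w·64 + (1−w)·59.
Rearranging, 55.7·w − 11.2·(1−w) = 0.
Hence w = 11.2/(55.7+11.2) = 11.2/66.9 = 0.167.

w = 0.167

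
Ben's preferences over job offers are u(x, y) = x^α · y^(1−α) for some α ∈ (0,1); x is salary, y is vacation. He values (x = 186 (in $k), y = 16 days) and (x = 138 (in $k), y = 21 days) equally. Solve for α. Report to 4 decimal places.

α ≈ 0.4767

Indifference: 186^α · 16^(1−α) = 138^α · 21^(1−α).
Taking logs: α·ln 186 + (1−α)·ln 16 = α·ln 138 + (1−α)·ln 21, i.e. α·0.2984930 = (1−α)·0.2719337.
Thus α·(0.5704267) = 0.2719337, so α = 0.2719337/0.5704267 ≈ 0.4767.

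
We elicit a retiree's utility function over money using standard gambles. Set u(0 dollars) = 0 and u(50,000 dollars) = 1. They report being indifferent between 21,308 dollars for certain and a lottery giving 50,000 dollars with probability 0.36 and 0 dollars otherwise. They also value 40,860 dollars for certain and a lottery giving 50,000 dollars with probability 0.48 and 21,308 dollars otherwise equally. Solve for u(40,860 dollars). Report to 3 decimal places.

From the first indifference, u(21,308 dollars) = 0.36·u(50,000 dollars) + 0.64·u(0 dollars) = 0.36·1 + 0.64·0 = 0.36.
Chaining: u(40,860 dollars) = 0.48·1.00 + 0.52·0.36 = 0.6672.

0.667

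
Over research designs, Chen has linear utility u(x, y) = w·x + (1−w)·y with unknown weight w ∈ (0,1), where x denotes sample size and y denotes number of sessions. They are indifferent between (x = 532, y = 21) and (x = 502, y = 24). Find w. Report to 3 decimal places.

Equating utilities: w·532 + (1−w)·21 = w·502 + (1−w)·24.
w·(532−502) = (1−w)·(24−21), i.e. w·30 = (1−w)·3.
The marginal rate of substitution is 3/30, so w = 3/(30+3) = 0.091.

w = 0.091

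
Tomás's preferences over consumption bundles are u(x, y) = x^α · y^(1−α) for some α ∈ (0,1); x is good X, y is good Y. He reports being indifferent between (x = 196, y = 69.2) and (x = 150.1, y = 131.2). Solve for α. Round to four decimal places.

The Cobb–Douglas utilities coincide, so 196^α·69.2^(1−α) = 150.1^α·131.2^(1−α).
Taking logs: α·ln 196 + (1−α)·ln 69.2 = α·ln 150.1 + (1−α)·ln 131.2, i.e. α·0.2668129 = (1−α)·0.6397220.
With A = 0.2668129 and B = 0.6397220: α·A = (1−α)·B, so α = B/(A+B) = 0.6397220/0.9065349 ≈ 0.7057.

α ≈ 0.7057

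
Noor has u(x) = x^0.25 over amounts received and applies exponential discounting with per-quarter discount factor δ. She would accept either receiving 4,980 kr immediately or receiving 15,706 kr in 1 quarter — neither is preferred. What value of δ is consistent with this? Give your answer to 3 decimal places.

The payoff in 1 quarter is discounted by δ, so u(4980) = δ·u(15706) and δ = u(4980)/u(15706).
Since u(x) = x^0.25, δ = (4980/15706)^0.25 = 0.31708^0.25 = 0.75040.

δ ≈ 0.750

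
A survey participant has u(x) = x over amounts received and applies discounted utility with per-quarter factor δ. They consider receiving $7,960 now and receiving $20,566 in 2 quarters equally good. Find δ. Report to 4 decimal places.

δ ≈ 0.6221

Indifference means u(7960) = δ^2 · u(20566), so δ^2 = u(7960)/u(20566).
With u(x) = x: δ^2 = 7960/20566 = 0.38705.
Hence δ = (0.38705)^(1/2) = 0.622131.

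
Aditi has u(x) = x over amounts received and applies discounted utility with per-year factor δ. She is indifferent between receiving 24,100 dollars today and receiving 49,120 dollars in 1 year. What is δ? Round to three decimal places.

Indifference means u(24100) = δ · u(49120), so δ = u(24100)/u(49120).
With u(x) = x: δ = 24100/49120 = 0.49064.

δ ≈ 0.491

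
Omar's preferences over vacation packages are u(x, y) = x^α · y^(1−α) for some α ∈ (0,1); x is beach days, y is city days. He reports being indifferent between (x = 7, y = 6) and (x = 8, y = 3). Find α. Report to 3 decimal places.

Set the two utilities equal: 7^α·6^(1−α) = 8^α·3^(1−α).
Taking logs: α·ln 7 + (1−α)·ln 6 = α·ln 8 + (1−α)·ln 3, i.e. α·-0.133531 = (1−α)·-0.693147.
Thus α·(-0.826678) = -0.693147, so α = -0.693147/-0.826678 ≈ 0.838.

α ≈ 0.838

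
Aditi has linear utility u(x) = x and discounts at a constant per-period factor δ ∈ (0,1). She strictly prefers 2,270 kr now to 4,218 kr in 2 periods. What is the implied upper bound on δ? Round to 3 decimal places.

The preference means 2270 > δ^2·4218.
So δ^2 < 2270/4218 = 0.53817; taking the square root of both positive sides preserves the inequality.
δ < 0.53817^(1/2) = 0.734.

δ < 0.734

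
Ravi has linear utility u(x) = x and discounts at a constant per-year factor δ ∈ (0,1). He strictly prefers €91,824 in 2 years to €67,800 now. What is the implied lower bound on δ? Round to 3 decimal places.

Comparing present values: 67800 < δ^2·91824.
Dividing by 91824: δ^2 > 0.73837. Both sides are positive, so the square root keeps the direction.
δ > 0.73837^(1/2) = 0.859.

δ > 0.859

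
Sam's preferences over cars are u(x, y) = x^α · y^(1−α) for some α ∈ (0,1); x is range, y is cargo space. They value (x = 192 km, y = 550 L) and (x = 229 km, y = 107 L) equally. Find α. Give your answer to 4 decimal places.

The Cobb–Douglas utilities coincide, so 192^α·550^(1−α) = 229^α·107^(1−α).
Taking logs: α·ln 192 + (1−α)·ln 550 = α·ln 229 + (1−α)·ln 107, i.e. α·-0.1762266 = (1−α)·-1.6370894.
With A = -0.1762266 and B = -1.6370894: α·A = (1−α)·B, so α = B/(A+B) = -1.6370894/-1.8133160 ≈ 0.9028.

α ≈ 0.9028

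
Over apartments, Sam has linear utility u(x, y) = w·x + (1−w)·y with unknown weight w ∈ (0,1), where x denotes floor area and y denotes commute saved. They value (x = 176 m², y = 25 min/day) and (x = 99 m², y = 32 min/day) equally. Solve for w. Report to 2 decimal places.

w = 0.08

u(176,25) = u(99,32) means w·176 + (1−w)·25 = w·99 + (1−w)·32.
Rearranging, 77·w − 7·(1−w) = 0.
The marginal rate of substitution is 7/77, so w = 7/(77+7) = 0.08.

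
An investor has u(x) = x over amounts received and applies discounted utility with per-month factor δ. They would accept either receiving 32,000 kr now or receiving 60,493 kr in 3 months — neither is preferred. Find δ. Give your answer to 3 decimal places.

δ ≈ 0.809

Equating discounted utilities: u(32000) = δ^3·u(60493) ⇒ δ^3 = u(32000)/u(60493).
With u(x) = x: δ^3 = 32000/60493 = 0.52899.
Taking the cube root: δ = 0.52899^(1/3) ≈ 0.809.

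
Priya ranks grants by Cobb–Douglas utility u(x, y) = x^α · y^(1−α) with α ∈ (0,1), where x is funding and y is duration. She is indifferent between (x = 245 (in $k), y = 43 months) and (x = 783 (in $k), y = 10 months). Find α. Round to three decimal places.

Set the two utilities equal: 245^α·43^(1−α) = 783^α·10^(1−α).
Rearrange to (245/783)^α = (10/43)^(1−α) and take logs: α·-1.161874 = (1−α)·-1.458615.
With A = -1.161874 and B = -1.458615: α·A = (1−α)·B, so α = B/(A+B) = -1.458615/-2.620489 ≈ 0.557.

α ≈ 0.557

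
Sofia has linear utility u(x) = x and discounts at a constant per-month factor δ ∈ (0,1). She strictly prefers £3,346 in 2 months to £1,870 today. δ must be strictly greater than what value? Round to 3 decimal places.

Under u(x) = x this choice says 1870 < δ^2·3346.
So δ^2 > 1870/3346 = 0.55888; taking the square root of both positive sides preserves the inequality.
δ > 0.55888^(1/2) = 0.748.

δ > 0.748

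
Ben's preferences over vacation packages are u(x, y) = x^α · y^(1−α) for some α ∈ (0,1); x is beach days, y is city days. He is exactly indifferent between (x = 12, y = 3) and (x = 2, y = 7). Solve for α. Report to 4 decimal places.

α ≈ 0.3211

Indifference: 12^α · 3^(1−α) = 2^α · 7^(1−α).
Taking logs: α·ln 12 + (1−α)·ln 3 = α·ln 2 + (1−α)·ln 7, i.e. α·1.7917595 = (1−α)·0.8472979.
Thus α·(2.6390574) = 0.8472979, so α = 0.8472979/2.6390574 ≈ 0.3211.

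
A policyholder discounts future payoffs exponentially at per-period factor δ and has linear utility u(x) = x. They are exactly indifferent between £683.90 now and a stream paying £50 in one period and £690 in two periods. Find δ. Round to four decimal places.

δ ≈ 0.9600

The stream is worth 50δ + 690δ² today, so 50δ + 690δ² = 683.90.
So 690δ² + 50δ − 683.90 = 0.
δ = (−50 + √(50² + 4·690·683.90)) / (2·690) = (−50 + √1890064.00) / 1380 ≈ 0.9600.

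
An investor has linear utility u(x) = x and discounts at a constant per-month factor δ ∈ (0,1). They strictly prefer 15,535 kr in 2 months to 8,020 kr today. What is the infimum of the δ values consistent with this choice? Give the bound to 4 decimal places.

δ > 0.7185

Comparing present values: 8020 < δ^2·15535.
Dividing by 15535: δ^2 > 0.51625. Both sides are positive, so the square root keeps the direction.
δ > (8020/15535)^(1/2) ≈ 0.7185.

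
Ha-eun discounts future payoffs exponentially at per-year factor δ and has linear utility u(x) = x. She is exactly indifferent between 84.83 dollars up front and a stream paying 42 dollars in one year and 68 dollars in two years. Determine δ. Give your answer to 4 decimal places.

δ ≈ 0.8500

Equating present values: 84.83 = 42δ + 68δ².
That is, 68δ² + 42δ − 84.83 = 0, a quadratic in δ.
δ = (−42 + √(42² + 4·68·84.83)) / (2·68) = (−42 + √24837.76) / 136 ≈ 0.8500.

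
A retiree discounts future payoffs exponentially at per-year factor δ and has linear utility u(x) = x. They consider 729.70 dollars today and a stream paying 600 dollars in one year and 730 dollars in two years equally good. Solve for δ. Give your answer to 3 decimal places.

Equating present values: 729.70 = 600δ + 730δ².
So 730δ² + 600δ − 729.70 = 0.
By the quadratic formula (taking the positive root), δ = (−600 + √2490724.00) / 1460 ≈ 0.670.

δ ≈ 0.670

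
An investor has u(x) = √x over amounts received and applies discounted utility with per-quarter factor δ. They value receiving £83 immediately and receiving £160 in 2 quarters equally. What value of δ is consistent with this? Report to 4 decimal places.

δ ≈ 0.8487

The payoff in 2 quarters is discounted by δ^2, so u(83) = δ^2·u(160) and δ^2 = u(83)/u(160).
Since u(x) = √x, δ^2 = √(83/160) = 0.72024.
Hence δ = (0.72024)^(1/2) = 0.848671.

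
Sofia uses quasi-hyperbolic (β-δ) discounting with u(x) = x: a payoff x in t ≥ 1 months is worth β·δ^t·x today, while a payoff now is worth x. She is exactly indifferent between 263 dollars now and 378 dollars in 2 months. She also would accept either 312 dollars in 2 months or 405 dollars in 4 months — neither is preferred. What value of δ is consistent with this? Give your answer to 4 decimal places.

δ ≈ 0.8777

From the later pair, β·δ^2·312 = β·δ^4·405; dividing through, δ^2 = 312/405 = 0.77037, so δ = 0.87771.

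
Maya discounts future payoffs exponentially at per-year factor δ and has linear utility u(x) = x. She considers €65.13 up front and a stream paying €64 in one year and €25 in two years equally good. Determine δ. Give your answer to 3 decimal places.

Present value of the stream is 64·δ + 25·δ². Indifference gives 64δ + 25δ² = 65.13.
That is, 25δ² + 64δ − 65.13 = 0, a quadratic in δ.
By the quadratic formula (taking the positive root), δ = (−64 + √10609.00) / 50 ≈ 0.780.

δ ≈ 0.780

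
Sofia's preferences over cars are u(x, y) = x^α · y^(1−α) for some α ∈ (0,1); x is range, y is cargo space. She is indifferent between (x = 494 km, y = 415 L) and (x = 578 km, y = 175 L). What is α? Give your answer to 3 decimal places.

α ≈ 0.846

The Cobb–Douglas utilities coincide, so 494^α·415^(1−α) = 578^α·175^(1−α).
Taking logs: α·ln 494 + (1−α)·ln 415 = α·ln 578 + (1−α)·ln 175, i.e. α·-0.157038 = (1−α)·-0.863493.
With A = -0.157038 and B = -0.863493: α·A = (1−α)·B, so α = B/(A+B) = -0.863493/-1.020531 ≈ 0.846.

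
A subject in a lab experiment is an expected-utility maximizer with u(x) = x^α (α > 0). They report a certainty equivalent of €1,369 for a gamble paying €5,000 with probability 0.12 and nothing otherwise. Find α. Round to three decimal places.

The lottery's expected utility is 0.12·u(5000) + 0.88·u(0) = 0.12·5000^α (since u(0) = 0 for α > 0).
Setting u(1369) equal to that: 1369^α = 0.12·5000^α ⇒ (1369/5000)^α = 0.12.
Taking logs: α·ln(1369/5000) = ln(0.12), so α = -2.120264 / -1.295357 ≈ 1.637.

α ≈ 1.637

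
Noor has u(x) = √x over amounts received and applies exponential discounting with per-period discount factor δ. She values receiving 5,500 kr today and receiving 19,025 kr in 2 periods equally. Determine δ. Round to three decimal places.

δ ≈ 0.733

Equating discounted utilities: u(5500) = δ^2·u(19025) ⇒ δ^2 = u(5500)/u(19025).
With u(x) = √x: δ^2 = √5500/√19025 = √(5500/19025) = 0.53767.
Hence δ = (0.53767)^(1/2) = 0.73326.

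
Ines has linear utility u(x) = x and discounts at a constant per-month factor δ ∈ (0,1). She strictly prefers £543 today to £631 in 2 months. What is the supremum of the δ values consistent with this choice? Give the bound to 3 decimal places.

δ < 0.928

The preference means 543 > δ^2·631.
Dividing by 631: δ^2 < 0.86054. Both sides are positive, so the square root keeps the direction.
δ < 0.86054^(1/2) = 0.928.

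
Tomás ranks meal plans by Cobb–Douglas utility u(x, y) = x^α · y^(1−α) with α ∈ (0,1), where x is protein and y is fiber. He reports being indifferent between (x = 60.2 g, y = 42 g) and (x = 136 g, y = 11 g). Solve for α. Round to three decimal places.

α ≈ 0.622

Set the two utilities equal: 60.2^α·42^(1−α) = 136^α·11^(1−α).
Taking logs: α·ln 60.2 + (1−α)·ln 42 = α·ln 136 + (1−α)·ln 11, i.e. α·-0.814983 = (1−α)·-1.339774.
Thus α·(-2.154757) = -1.339774, so α = -1.339774/-2.154757 ≈ 0.622.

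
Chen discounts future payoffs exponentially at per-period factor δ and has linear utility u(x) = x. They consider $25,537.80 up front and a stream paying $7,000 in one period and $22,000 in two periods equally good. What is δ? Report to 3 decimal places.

δ ≈ 0.930

Present value of the stream is 7000·δ + 22000·δ². Indifference gives 7000δ + 22000δ² = 25537.80.
So 22000δ² + 7000δ − 25537.80 = 0.
The positive root is δ = [−7000 + √(7000² + 4·22000·25537.80)] / (2·22000) = (−7000 + 47920.000)/44000 ≈ 0.930.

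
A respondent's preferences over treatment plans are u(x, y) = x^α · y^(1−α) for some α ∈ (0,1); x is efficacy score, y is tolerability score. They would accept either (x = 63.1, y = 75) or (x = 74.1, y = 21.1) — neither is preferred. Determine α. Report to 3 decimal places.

Indifference: 63.1^α · 75^(1−α) = 74.1^α · 21.1^(1−α).
Rearrange to (63.1/74.1)^α = (21.1/75)^(1−α) and take logs: α·-0.160695 = (1−α)·-1.268215.
Thus α·(-1.428910) = -1.268215, so α = -1.268215/-1.428910 ≈ 0.888.

α ≈ 0.888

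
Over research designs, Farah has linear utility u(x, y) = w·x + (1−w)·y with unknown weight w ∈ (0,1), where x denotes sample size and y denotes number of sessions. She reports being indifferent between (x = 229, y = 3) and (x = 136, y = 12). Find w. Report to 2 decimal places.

Indifference: w·229 + (1−w)·3 = w·136 + (1−w)·12.
Rearranging, 93·w − 9·(1−w) = 0.
So w/(1−w) = 9/93 = 0.0968, giving w = 9/(93+9) = 0.09.

w = 0.09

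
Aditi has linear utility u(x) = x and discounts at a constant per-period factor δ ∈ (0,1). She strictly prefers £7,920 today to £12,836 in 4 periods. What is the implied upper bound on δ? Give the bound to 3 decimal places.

The preference means 7920 > δ^4·12836.
So δ^4 < 7920/12836 = 0.61701; taking the 4th root of both positive sides preserves the inequality.
δ < 0.61701^(1/4) = 0.886.

δ < 0.886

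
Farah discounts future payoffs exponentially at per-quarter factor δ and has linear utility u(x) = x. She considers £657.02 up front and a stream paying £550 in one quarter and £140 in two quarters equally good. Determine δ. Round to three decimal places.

Present value of the stream is 550·δ + 140·δ². Indifference gives 550δ + 140δ² = 657.02.
So 140δ² + 550δ − 657.02 = 0.
δ = (−550 + √(550² + 4·140·657.02)) / (2·140) = (−550 + √670431.20) / 280 ≈ 0.960.

δ ≈ 0.960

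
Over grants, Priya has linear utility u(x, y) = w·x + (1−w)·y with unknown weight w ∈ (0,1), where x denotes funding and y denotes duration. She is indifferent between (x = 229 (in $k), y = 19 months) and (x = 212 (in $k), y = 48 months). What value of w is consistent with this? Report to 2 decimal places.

w = 0.63

u(229,19) = u(212,48) means w·229 + (1−w)·19 = w·212 + (1−w)·48.
w·(229−212) = (1−w)·(48−19), i.e. w·17 = (1−w)·29.
So w/(1−w) = 29/17 = 1.7059, giving w = 29/(17+29) = 0.63.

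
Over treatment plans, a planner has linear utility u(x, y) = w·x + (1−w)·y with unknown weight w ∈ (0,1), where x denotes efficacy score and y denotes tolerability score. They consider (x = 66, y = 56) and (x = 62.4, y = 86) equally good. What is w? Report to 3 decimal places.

Indifference: w·66 + (1−w)·56 = w·62.4 + (1−w)·86.
Rearranging, 3.6·w − 30·(1−w) = 0.
Hence w = 30/(3.6+30) = 30/33.6 = 0.893.

w = 0.893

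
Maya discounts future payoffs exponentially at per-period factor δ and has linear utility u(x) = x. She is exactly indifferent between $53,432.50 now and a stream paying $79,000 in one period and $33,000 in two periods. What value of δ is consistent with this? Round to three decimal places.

The stream is worth 79000δ + 33000δ² today, so 79000δ + 33000δ² = 53432.50.
Rearranged: 33000δ² + 79000δ − 53432.50 = 0.
By the quadratic formula (taking the positive root), δ = (−79000 + √13294090000.00) / 66000 ≈ 0.550.

δ ≈ 0.550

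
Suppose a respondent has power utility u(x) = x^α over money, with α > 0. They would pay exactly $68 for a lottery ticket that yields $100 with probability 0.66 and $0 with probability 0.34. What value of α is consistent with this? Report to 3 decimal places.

EU(lottery) = 0.66·100^α + 0.34·0 = 0.66·100^α.
Setting u(68) equal to that: 68^α = 0.66·100^α ⇒ (68/100)^α = 0.66.
Take logs: α = ln 0.66 / ln(68/100) ≈ 1.07741.

α ≈ 1.077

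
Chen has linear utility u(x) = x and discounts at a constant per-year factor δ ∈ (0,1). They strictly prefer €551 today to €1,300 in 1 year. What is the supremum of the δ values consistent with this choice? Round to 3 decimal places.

Comparing present values: 551 > δ·1300.
Dividing through by 1300 gives δ < 0.42385.

δ < 0.424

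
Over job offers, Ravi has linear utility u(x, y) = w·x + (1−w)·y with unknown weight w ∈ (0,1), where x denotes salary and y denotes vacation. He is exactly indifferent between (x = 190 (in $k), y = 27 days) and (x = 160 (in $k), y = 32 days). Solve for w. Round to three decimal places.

Equating utilities: w·190 + (1−w)·27 = w·160 + (1−w)·32.
Collecting terms: w·30 = (1−w)·5.
So w/(1−w) = 5/30 = 0.1667, giving w = 5/(30+5) = 0.143.

w = 0.143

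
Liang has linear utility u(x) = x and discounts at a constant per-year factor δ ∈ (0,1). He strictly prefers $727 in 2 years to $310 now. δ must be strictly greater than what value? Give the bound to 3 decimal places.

δ > 0.653

Comparing present values: 310 < δ^2·727.
Hence δ^2 > 310/727 = 0.42641, and x ↦ x^(1/2) is increasing on (0,∞).
δ > 0.42641^(1/2) = 0.653.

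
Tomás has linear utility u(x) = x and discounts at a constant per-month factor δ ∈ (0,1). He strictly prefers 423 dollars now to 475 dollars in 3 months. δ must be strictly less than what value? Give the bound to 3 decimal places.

The preference means 423 > δ^3·475.
Dividing by 475: δ^3 < 0.89053. Both sides are positive, so the cube root keeps the direction.
δ < (423/475)^(1/3) ≈ 0.962.

δ < 0.962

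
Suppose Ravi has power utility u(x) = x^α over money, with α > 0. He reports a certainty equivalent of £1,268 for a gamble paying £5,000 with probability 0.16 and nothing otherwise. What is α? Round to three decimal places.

α ≈ 1.336

Since u(0) = 0, the lottery's EU is 0.16·5000^α.
Indifference: 1268^α = 0.16·5000^α, so (1268/5000)^α = 0.16.
Take logs: α = ln 0.16 / ln(1268/5000) ≈ 1.33570.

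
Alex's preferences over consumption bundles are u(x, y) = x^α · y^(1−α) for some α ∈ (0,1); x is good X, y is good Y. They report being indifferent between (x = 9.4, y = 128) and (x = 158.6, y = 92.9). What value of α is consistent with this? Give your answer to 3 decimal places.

α ≈ 0.102

Set the two utilities equal: 9.4^α·128^(1−α) = 158.6^α·92.9^(1−α).
Rearrange to (9.4/158.6)^α = (92.9/128)^(1−α) and take logs: α·-2.825676 = (1−α)·-0.320507.
So α/(1−α) = (-0.320507)/(-2.825676) = 0.113427, and α = 0.113427/1.113427 ≈ 0.102.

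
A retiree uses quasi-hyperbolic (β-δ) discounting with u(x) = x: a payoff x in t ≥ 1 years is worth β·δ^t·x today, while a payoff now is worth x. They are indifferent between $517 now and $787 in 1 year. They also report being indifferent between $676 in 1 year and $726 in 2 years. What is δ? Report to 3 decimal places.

δ ≈ 0.931

Both payoffs in the second observation are in the future, so β drops out: δ^1·676 = δ^2·726 ⇒ δ = 676/726 = 0.93113.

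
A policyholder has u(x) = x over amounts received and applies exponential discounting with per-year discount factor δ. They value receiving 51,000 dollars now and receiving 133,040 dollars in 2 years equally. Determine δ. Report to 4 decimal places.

δ ≈ 0.6191

Equating discounted utilities: u(51000) = δ^2·u(133040) ⇒ δ^2 = u(51000)/u(133040).
With u(x) = x: δ^2 = 51000/133040 = 0.38334.
So δ = 0.38334^(1/2) ≈ 0.6191.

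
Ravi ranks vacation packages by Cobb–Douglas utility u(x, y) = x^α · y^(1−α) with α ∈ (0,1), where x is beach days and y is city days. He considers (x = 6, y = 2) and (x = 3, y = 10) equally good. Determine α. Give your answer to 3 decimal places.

α ≈ 0.699

Indifference: 6^α · 2^(1−α) = 3^α · 10^(1−α).
Taking logs: α·ln 6 + (1−α)·ln 2 = α·ln 3 + (1−α)·ln 10, i.e. α·0.693147 = (1−α)·1.609438.
So α/(1−α) = (1.609438)/(0.693147) = 2.321929, and α = 2.321929/3.321929 ≈ 0.699.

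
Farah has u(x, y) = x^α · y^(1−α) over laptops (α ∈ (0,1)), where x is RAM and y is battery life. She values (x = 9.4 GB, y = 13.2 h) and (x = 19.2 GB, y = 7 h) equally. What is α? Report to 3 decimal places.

Set the two utilities equal: 9.4^α·13.2^(1−α) = 19.2^α·7^(1−α).
(9.4/19.2)^α = (7/13.2)^(1−α); take logs: α·ln(9.4/19.2) = (1−α)·ln(7/13.2), i.e. α·-0.714201 = (1−α)·-0.634307.
With A = -0.714201 and B = -0.634307: α·A = (1−α)·B, so α = B/(A+B) = -0.634307/-1.348508 ≈ 0.470.

α ≈ 0.470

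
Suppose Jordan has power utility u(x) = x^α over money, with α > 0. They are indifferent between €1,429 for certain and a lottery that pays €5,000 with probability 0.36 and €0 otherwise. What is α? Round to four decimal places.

Since u(0) = 0, the lottery's EU is 0.36·5000^α.
Equating: 1429^α = 0.36·5000^α, i.e. 0.2858^α = 0.36.
α = ln(0.36) / ln(1429/5000) = -1.0216512/-1.2524630 ≈ 0.8157.

α ≈ 0.8157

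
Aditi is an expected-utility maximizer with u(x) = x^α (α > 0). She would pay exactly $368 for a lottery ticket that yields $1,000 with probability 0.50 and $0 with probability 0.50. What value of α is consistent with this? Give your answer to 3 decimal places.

α ≈ 0.693

The lottery's expected utility is 0.50·u(1000) + 0.50·u(0) = 0.50·1000^α (since u(0) = 0 for α > 0).
Setting u(368) equal to that: 368^α = 0.50·1000^α ⇒ (368/1000)^α = 0.50.
Take logs: α = ln 0.50 / ln(368/1000) ≈ 0.69337.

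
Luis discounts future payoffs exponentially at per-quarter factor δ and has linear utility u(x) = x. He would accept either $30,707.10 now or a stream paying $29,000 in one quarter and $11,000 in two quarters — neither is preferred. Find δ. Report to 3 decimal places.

δ ≈ 0.810

Equating present values: 30707.10 = 29000δ + 11000δ².
That is, 11000δ² + 29000δ − 30707.10 = 0, a quadratic in δ.
The positive root is δ = [−29000 + √(29000² + 4·11000·30707.10)] / (2·11000) = (−29000 + 46820.000)/22000 ≈ 0.810.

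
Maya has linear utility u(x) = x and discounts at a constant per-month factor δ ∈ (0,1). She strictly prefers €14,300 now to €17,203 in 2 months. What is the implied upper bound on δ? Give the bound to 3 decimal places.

δ < 0.912

The preference means 14300 > δ^2·17203.
So δ^2 < 14300/17203 = 0.83125; taking the square root of both positive sides preserves the inequality.
δ < 0.83125^(1/2) = 0.912.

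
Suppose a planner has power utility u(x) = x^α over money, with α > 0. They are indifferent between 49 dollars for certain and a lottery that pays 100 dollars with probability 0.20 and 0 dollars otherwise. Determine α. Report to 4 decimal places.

Since u(0) = 0, the lottery's EU is 0.20·100^α.
Setting u(49) equal to that: 49^α = 0.20·100^α ⇒ (49/100)^α = 0.20.
α = ln(0.20) / ln(49/100) = -1.6094379/-0.7133499 ≈ 2.2562.

α ≈ 2.2562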